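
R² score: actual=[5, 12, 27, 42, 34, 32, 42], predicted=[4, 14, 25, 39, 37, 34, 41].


ȳ = 27.7143
SS_res = Σ(y-ŷ)² = 32
SS_tot = Σ(y-ȳ)² = 1229.43
R² = 1 - SS_res/SS_tot = 1 - 0.026 = 0.974

0.974


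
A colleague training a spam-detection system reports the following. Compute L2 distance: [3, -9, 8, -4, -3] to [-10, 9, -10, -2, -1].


d = √((3+ 10)² + (-9-9)² + (8+ 10)² + (-4+ 2)² + (-3+ 1)²)
  = √(169 + 324 + 324 + 4 + 4)
  = √825 = 28.7228

28.7228


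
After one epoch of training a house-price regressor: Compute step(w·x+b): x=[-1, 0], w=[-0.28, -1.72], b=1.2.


z = (-1)·(-0.28) + (0)·(-1.72) + 1.2
  = 1.48
step(z) = 1 (z≥0)

1


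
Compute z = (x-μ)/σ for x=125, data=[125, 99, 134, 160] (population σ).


μ = 129.5, σ = 21.8002
z = (125 - 129.5)/21.8002 = -0.2064

-0.2064


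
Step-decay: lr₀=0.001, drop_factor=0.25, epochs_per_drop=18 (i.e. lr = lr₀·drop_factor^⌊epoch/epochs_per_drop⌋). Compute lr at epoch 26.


n_drops = ⌊26/18⌋ = 1
lr = 0.001·0.25^1 = 0.001·0.25 = 0.00025

0.00025


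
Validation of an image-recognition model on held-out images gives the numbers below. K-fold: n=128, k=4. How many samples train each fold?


Fold size = 128/4 = 32
Training per fold = 128 - 32 = 96

96


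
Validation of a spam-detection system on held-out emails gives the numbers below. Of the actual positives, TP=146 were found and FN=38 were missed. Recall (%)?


Recall = TP/(TP+FN)
= 146/(146+38)
= 146/184 = 79.35%

79.35%


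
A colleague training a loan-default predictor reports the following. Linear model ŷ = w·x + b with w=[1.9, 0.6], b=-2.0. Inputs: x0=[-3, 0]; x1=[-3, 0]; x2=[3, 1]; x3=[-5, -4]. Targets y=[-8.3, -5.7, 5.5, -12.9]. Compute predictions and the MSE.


ŷ0 = (1.9)·(-3) + (0.6)·(0) - 2.0 = -7.7
ŷ1 = (1.9)·(-3) + (0.6)·(0) - 2.0 = -7.7
ŷ2 = (1.9)·(3) + (0.6)·(1) - 2.0 = 4.3
ŷ3 = (1.9)·(-5) + (0.6)·(-4) - 2.0 = -13.9
errors² = [0.36, 4.0, 1.44, 1.0]
MSE = 6.8000/4 = 1.7

1.7


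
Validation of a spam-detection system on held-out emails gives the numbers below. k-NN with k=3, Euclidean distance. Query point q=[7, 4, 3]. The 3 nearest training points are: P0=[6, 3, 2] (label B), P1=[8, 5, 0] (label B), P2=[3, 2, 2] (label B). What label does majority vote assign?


d(q,P0) = 1.7321  (label B)
d(q,P1) = 3.3166  (label B)
d(q,P2) = 4.5826  (label B)
Votes: A=0, B=3
Majority → B

B


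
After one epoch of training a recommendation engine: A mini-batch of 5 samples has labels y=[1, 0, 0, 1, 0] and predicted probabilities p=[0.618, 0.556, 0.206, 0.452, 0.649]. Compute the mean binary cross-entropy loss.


L[0] = -ln(0.618) = 0.4813
L[1] = -ln(1-0.556) = -ln(0.444) = 0.8119
L[2] = -ln(1-0.206) = -ln(0.794) = 0.2307
L[3] = -ln(0.452) = 0.7941
L[4] = -ln(1-0.649) = -ln(0.351) = 1.047
mean = (0.4813 + 0.8119 + 0.2307 + 0.7941 + 1.047)/5 = 0.673

0.673


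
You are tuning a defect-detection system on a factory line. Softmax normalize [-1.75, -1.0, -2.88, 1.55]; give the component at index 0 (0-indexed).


Exponentials: e^-1.75=0.1738, e^-1.0=0.3679, e^-2.88=0.0561, e^1.55=4.7115
Sum = 5.3093
Softmax = [0.0327, 0.0693, 0.0106, 0.8874]
p[0] = 0.1738/5.3093 = 0.0327

0.0327


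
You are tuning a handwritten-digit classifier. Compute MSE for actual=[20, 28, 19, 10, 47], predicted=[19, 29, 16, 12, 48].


Squared errors: (20-19)²=1, (28-29)²=1, (19-16)²=9, (10-12)²=4, (47-48)²=1
Sum = 16
MSE = 16/5 = 16/5

16/5


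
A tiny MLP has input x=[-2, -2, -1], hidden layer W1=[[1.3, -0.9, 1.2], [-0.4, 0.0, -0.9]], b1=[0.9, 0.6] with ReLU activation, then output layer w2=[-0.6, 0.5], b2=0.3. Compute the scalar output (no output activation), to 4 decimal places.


z1[0] = (1.3)·(-2) + (-0.9)·(-2) + (1.2)·(-1) + 0.9 = -1.1
z1[1] = (-0.4)·(-2) + (0.0)·(-2) + (-0.9)·(-1) + 0.6 = 2.3
h = ReLU(z1) = [0.0, 2.3]
output = (-0.6)·(0.0) + (0.5)·(2.3) + 0.3 = 1.45

1.45


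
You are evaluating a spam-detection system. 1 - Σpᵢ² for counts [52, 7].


Probabilities: [52/59, 7/59] ≈ [0.8814, 0.1186]
Σpᵢ² = (2704 + 49)/59² = 2753/3481
Gini = 1 - Σpᵢ² = 1 - 2753/3481 = 0.2091

0.2091


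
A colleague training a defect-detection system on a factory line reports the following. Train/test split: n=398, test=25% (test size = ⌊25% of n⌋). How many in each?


Test = ⌊398·25/100⌋ = 99
Train = 398 - 99 = 299

Train: 299, Test: 99


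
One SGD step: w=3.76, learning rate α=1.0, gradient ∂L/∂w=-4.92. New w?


w_new = w - α·∇
= 3.76 - 1.0·-4.92
= 3.76 + 4.92
= 8.68

8.68


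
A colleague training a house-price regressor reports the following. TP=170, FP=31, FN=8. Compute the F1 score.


Precision = 170/201 = 0.8458
Recall = 170/178 = 0.9551
F1 = 2·P·R/(P+R) = 2·TP/(2·TP+FP+FN) = 340/(340+31+8) = 340/379 = 0.8971

0.8971


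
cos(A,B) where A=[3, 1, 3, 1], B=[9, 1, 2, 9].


A·B = 3·9 + 1·1 + 3·2 + 1·9 = 43
‖A‖ = √20 = 4.4721, ‖B‖ = √167 = 12.9228
cos = 43/(√20·√167) = 43/√3340 = 0.744

0.744


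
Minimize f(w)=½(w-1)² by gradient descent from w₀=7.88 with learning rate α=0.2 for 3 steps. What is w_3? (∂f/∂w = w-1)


step 1: grad = 7.88-1 = 6.88; w = 7.88 - 0.2·(6.88) = 6.504
step 2: grad = 6.504-1 = 5.504; w = 6.504 - 0.2·(5.504) = 5.4032
step 3: grad = 5.4032-1 = 4.4032; w = 5.4032 - 0.2·(4.4032) = 4.52256

4.52256


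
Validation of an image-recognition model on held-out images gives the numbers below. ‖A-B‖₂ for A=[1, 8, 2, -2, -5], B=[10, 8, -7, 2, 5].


d = √((1-10)² + (8-8)² + (2+ 7)² + (-2-2)² + (-5-5)²)
  = √(81 + 0 + 81 + 16 + 100)
  = √278 = 16.6733

16.6733


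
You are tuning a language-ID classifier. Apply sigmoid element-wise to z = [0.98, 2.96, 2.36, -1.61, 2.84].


σ(0.98) = 1/(1+e^-0.98) = 0.7271
σ(2.96) = 1/(1+e^-2.96) = 0.9507
σ(2.36) = 1/(1+e^-2.36) = 0.9137
σ(-1.61) = 1/(1+e^1.61) = 0.1666
σ(2.84) = 1/(1+e^-2.84) = 0.9448
result = [0.7271, 0.9507, 0.9137, 0.1666, 0.9448]

[0.7271, 0.9507, 0.9137, 0.1666, 0.9448]


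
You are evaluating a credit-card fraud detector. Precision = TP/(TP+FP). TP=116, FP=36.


Precision = TP/(TP+FP)
= 116/(116+36)
= 116/152 = 76.32%

76.32%


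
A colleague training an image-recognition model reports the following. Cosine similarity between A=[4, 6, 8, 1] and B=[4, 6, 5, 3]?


A·B = 4·4 + 6·6 + 8·5 + 1·3 = 95
‖A‖ = √117 = 10.8167, ‖B‖ = √86 = 9.2736
cos = 95/(√117·√86) = 95/√10062 = 0.9471

0.9471


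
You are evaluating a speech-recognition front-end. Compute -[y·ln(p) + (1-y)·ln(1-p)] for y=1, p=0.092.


BCE = -[y·ln(p) + (1-y)·ln(1-p)]
= -1·ln(0.092) - 0
= -ln(0.092) = 2.386

2.386


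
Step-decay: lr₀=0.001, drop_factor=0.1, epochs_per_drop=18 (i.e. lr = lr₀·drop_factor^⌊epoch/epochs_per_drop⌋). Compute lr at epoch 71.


n_drops = ⌊71/18⌋ = 3
lr = 0.001·0.1^3 = 0.001·0.001 = 0.000001

0.000001


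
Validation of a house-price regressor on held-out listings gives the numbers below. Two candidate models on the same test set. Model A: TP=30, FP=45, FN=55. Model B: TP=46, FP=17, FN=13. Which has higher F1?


Model A: P=30/75=0.4, R=30/85=0.3529, F1=2PR/(P+R)=2TP/(2TP+FP+FN)=60/160=0.375
Model B: P=46/63=0.7302, R=46/59=0.7797, F1=2PR/(P+R)=2TP/(2TP+FP+FN)=92/122=0.7541
0.375 < 0.7541 → Model B

Model B


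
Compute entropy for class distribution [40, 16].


Probabilities: [40/56, 16/56] ≈ [0.7143, 0.2857]
H = -((40/56)·log₂(40/56) + (16/56)·log₂(16/56))
  = 0.8631 bits

0.8631 bits


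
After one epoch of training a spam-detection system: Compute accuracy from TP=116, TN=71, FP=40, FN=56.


Accuracy = (TP+TN)/(TP+TN+FP+FN)
= (116+71)/(283)
= 187/283 = 66.08%

66.08%


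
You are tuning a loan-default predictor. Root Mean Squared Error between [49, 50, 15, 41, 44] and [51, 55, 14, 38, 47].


MSE = 48/5 = 9.6
RMSE = √(48/5) = 3.0984

3.0984


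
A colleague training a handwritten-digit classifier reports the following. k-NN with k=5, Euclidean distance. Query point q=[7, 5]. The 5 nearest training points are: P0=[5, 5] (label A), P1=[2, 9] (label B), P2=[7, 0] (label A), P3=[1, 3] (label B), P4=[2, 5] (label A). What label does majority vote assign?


d(q,P0) = 2.0  (label A)
d(q,P1) = 6.4031  (label B)
d(q,P2) = 5.0  (label A)
d(q,P3) = 6.3246  (label B)
d(q,P4) = 5.0  (label A)
Votes: A=3, B=2
Majority → A

A


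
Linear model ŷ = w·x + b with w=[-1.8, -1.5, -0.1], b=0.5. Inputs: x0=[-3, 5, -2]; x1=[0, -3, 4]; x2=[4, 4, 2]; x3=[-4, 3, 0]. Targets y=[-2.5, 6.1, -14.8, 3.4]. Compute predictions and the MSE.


ŷ0 = (-1.8)·(-3) + (-1.5)·(5) + (-0.1)·(-2) + 0.5 = -1.4
ŷ1 = (-1.8)·(0) + (-1.5)·(-3) + (-0.1)·(4) + 0.5 = 4.6
ŷ2 = (-1.8)·(4) + (-1.5)·(4) + (-0.1)·(2) + 0.5 = -12.9
ŷ3 = (-1.8)·(-4) + (-1.5)·(3) + (-0.1)·(0) + 0.5 = 3.2
errors² = [1.21, 2.25, 3.61, 0.04]
MSE = 7.1100/4 = 1.7775

1.7775


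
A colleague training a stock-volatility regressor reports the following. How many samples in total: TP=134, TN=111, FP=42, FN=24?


Total = TP + TN + FP + FN
= 134 + 111 + 42 + 24
= 311
(Predicted positive: 176, predicted negative: 135)

311


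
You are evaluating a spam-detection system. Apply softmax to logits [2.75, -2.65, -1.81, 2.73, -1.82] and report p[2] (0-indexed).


Exponentials: e^2.75=15.6426, e^-2.65=0.0707, e^-1.81=0.1637, e^2.73=15.3329, e^-1.82=0.162
Sum = 31.3719
Softmax = [0.4986, 0.0023, 0.0052, 0.4887, 0.0052]
p[2] = 0.1637/31.3719 = 0.0052

0.0052


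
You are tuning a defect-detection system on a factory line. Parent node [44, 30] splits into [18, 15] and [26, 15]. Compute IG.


Parent = [44, 30], H_parent = 0.974
H_left = 0.994 (n=33), H_right = 0.9474 (n=41)
H_children = (33/74)·0.994 + (41/74)·0.9474 = 0.9682
IG = 0.974 - 0.9682 = 0.0058

0.0058


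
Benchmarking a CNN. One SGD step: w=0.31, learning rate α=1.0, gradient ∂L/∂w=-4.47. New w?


w_new = w - α·∇
= 0.31 - 1.0·-4.47
= 0.31 + 4.47
= 4.78

4.78


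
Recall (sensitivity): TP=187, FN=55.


Recall = TP/(TP+FN)
= 187/(187+55)
= 187/242 = 77.27%

77.27%


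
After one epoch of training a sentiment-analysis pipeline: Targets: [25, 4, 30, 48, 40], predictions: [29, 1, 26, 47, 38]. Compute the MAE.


Absolute errors: |25-29|=4, |4-1|=3, |30-26|=4, |48-47|=1, |40-38|=2
Sum = 14
MAE = 14/5 = 14/5

14/5


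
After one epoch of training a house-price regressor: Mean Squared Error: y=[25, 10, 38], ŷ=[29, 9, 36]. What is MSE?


Squared errors: (25-29)²=16, (10-9)²=1, (38-36)²=4
Sum = 21
MSE = 21/3 = 7

7


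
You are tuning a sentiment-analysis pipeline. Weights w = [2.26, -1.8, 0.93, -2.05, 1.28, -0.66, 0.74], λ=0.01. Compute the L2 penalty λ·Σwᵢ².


‖w‖₂² = (2.26)² + (-1.8)² + (0.93)² + (-2.05)² + (1.28)² + (-0.66)² + (0.74)²
     = 5.1076 + 3.24 + 0.8649 + 4.2025 + 1.6384 + 0.4356 + 0.5476
     = 16.0366
λ·‖w‖₂² = 0.01·16.0366 = 0.160366

0.160366


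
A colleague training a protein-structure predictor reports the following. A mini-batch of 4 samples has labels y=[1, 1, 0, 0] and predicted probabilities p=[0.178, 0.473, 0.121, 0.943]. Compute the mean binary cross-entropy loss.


L[0] = -ln(0.178) = 1.726
L[1] = -ln(0.473) = 0.7487
L[2] = -ln(1-0.121) = -ln(0.879) = 0.129
L[3] = -ln(1-0.943) = -ln(0.057) = 2.8647
mean = (1.726 + 0.7487 + 0.129 + 2.8647)/4 = 1.3671

1.3671


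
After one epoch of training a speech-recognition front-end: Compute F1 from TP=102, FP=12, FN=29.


Precision = 102/114 = 0.8947
Recall = 102/131 = 0.7786
F1 = 2·P·R/(P+R) = 2·TP/(2·TP+FP+FN) = 204/(204+12+29) = 204/245 = 0.8327

0.8327


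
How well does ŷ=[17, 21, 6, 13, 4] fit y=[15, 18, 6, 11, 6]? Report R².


ȳ = 11.2
SS_res = Σ(y-ŷ)² = 21
SS_tot = Σ(y-ȳ)² = 114.8
R² = 1 - SS_res/SS_tot = 1 - 0.1829 = 0.8171

0.8171


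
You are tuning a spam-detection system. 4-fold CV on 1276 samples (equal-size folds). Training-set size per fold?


Fold size = 1276/4 = 319
Training per fold = 1276 - 319 = 957

957


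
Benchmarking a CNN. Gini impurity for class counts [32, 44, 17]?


Probabilities: [32/93, 44/93, 17/93] ≈ [0.3441, 0.4731, 0.1828]
Σpᵢ² = (1024 + 1936 + 289)/93² = 3249/8649
Gini = 1 - Σpᵢ² = 1 - 3249/8649 = 0.6243

0.6243


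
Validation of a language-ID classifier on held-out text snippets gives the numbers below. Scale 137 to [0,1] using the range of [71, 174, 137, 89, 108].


min=71, max=174
(137-71)/(174-71) = 66/103 = 0.6408

0.6408


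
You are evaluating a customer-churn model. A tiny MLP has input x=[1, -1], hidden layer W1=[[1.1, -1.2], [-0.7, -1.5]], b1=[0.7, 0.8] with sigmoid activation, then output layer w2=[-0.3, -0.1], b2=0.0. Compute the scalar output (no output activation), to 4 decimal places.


z1[0] = (1.1)·(1) + (-1.2)·(-1) + 0.7 = 3.0
z1[1] = (-0.7)·(1) + (-1.5)·(-1) + 0.8 = 1.6
h = sigmoid(z1) = [0.9526, 0.832]
output = (-0.3)·(0.9526) + (-0.1)·(0.832) + 0.0 = -0.369

-0.369


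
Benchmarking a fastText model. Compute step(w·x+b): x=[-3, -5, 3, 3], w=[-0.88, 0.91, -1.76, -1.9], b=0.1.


z = (-3)·(-0.88) + (-5)·(0.91) + (3)·(-1.76) + (3)·(-1.9) + 0.1
  = -12.79
step(z) = 0 (z<0)

0


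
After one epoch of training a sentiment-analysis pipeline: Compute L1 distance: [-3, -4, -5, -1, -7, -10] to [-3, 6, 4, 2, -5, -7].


d = |-3+ 3| + |-4-6| + |-5-4| + |-1-2| + |-7+ 5| + |-10+ 7|
  = 0 + 10 + 9 + 3 + 2 + 3
  = 27

27


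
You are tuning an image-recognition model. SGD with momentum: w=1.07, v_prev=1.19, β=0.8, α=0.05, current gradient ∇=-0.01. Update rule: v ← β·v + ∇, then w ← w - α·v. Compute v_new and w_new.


v_new = 0.8·1.19 - 0.01 = 0.952 - 0.01 = 0.942
w_new = 1.07 - 0.05·0.942 = 1.07 - 0.0471 = 1.0229

v_new=0.942, w_new=1.0229


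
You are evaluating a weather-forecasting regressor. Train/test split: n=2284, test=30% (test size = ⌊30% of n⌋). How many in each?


Test = ⌊2284·30/100⌋ = 685
Train = 2284 - 685 = 1599

Train: 1599, Test: 685


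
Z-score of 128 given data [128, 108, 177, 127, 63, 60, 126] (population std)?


μ = 112.7143, σ = 37.8331
z = (128 - 112.7143)/37.8331 = 0.404

0.404


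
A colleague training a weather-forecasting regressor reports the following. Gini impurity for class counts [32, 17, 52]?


Probabilities: [32/101, 17/101, 52/101] ≈ [0.3168, 0.1683, 0.5149]
Σpᵢ² = (1024 + 289 + 2704)/101² = 4017/10201
Gini = 1 - Σpᵢ² = 1 - 4017/10201 = 0.6062

0.6062


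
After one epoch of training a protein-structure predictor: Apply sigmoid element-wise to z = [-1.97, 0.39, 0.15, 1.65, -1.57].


σ(-1.97) = 1/(1+e^1.97) = 0.1224
σ(0.39) = 1/(1+e^-0.39) = 0.5963
σ(0.15) = 1/(1+e^-0.15) = 0.5374
σ(1.65) = 1/(1+e^-1.65) = 0.8389
σ(-1.57) = 1/(1+e^1.57) = 0.1722
result = [0.1224, 0.5963, 0.5374, 0.8389, 0.1722]

[0.1224, 0.5963, 0.5374, 0.8389, 0.1722]


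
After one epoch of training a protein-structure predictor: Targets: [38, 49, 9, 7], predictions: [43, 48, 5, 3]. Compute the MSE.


Squared errors: (38-43)²=25, (49-48)²=1, (9-5)²=16, (7-3)²=16
Sum = 58
MSE = 58/4 = 29/2

29/2


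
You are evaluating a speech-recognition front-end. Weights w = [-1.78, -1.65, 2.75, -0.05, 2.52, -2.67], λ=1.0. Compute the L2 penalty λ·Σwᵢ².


‖w‖₂² = (-1.78)² + (-1.65)² + (2.75)² + (-0.05)² + (2.52)² + (-2.67)²
     = 3.1684 + 2.7225 + 7.5625 + 0.0025 + 6.3504 + 7.1289
     = 26.9352
λ·‖w‖₂² = 1.0·26.9352 = 26.9352

26.9352


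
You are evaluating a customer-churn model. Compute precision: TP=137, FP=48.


Precision = TP/(TP+FP)
= 137/(137+48)
= 137/185 = 74.05%

74.05%


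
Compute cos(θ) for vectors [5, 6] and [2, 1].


A·B = 5·2 + 6·1 = 16
‖A‖ = √61 = 7.8102, ‖B‖ = √5 = 2.2361
cos = 16/(√61·√5) = 16/√305 = 0.9162

0.9162


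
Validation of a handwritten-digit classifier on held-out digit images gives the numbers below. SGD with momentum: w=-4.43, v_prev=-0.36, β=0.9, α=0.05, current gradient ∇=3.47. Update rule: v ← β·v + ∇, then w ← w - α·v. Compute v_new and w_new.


v_new = 0.9·-0.36 + 3.47 = -0.324 + 3.47 = 3.146
w_new = -4.43 - 0.05·3.146 = -4.43 - 0.1573 = -4.5873

v_new=3.146, w_new=-4.5873


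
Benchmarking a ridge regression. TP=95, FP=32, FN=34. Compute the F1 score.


Precision = 95/127 = 0.748
Recall = 95/129 = 0.7364
F1 = 2·P·R/(P+R) = 2·TP/(2·TP+FP+FN) = 190/(190+32+34) = 190/256 = 0.7422

0.7422


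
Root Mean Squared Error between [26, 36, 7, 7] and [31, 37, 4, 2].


MSE = 60/4 = 15
RMSE = √(60/4) = 3.873

3.873


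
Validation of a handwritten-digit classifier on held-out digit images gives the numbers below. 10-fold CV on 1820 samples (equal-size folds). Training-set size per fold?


Fold size = 1820/10 = 182
Training per fold = 1820 - 182 = 1638

1638


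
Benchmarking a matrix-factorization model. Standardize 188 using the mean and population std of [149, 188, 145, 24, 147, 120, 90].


μ = 123.2857, σ = 49.0764
z = (188 - 123.2857)/49.0764 = 1.3186

1.3186


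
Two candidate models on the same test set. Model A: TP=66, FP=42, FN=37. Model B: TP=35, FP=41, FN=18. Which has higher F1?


Model A: P=66/108=0.6111, R=66/103=0.6408, F1=2PR/(P+R)=2TP/(2TP+FP+FN)=132/211=0.6256
Model B: P=35/76=0.4605, R=35/53=0.6604, F1=2PR/(P+R)=2TP/(2TP+FP+FN)=70/129=0.5426
0.6256 > 0.5426 → Model A

Model A


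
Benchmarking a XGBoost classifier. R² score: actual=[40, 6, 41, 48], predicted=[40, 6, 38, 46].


ȳ = 33.75
SS_res = Σ(y-ŷ)² = 13
SS_tot = Σ(y-ȳ)² = 1064.75
R² = 1 - SS_res/SS_tot = 1 - 0.0122 = 0.9878

0.9878


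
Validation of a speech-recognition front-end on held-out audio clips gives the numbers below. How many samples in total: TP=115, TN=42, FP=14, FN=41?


Total = TP + TN + FP + FN
= 115 + 42 + 14 + 41
= 212
(Predicted positive: 129, predicted negative: 83)

212


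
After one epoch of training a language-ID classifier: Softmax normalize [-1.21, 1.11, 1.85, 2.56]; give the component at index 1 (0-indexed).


Exponentials: e^-1.21=0.2982, e^1.11=3.0344, e^1.85=6.3598, e^2.56=12.9358
Sum = 22.6282
Softmax = [0.0132, 0.1341, 0.2811, 0.5717]
p[1] = 3.0344/22.6282 = 0.1341

0.1341


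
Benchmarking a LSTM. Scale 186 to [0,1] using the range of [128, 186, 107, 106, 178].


min=106, max=186
(186-106)/(186-106) = 80/80 = 1.0

1.0


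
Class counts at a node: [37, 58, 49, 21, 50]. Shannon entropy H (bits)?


Probabilities: [37/215, 58/215, 49/215, 21/215, 50/215] ≈ [0.1721, 0.2698, 0.2279, 0.0977, 0.2326]
H = -((37/215)·log₂(37/215) + (58/215)·log₂(58/215) + (49/215)·log₂(49/215) + (21/215)·log₂(21/215) + (50/215)·log₂(50/215))
  = 2.2502 bits

2.2502 bits


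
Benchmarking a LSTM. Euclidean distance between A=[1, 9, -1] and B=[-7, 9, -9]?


d = √((1+ 7)² + (9-9)² + (-1+ 9)²)
  = √(64 + 0 + 64)
  = √128 = 11.3137

11.3137


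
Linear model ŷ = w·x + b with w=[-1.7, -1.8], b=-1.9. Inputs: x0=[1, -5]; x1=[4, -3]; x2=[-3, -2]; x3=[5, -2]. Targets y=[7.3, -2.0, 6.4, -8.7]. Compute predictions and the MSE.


ŷ0 = (-1.7)·(1) + (-1.8)·(-5) - 1.9 = 5.4
ŷ1 = (-1.7)·(4) + (-1.8)·(-3) - 1.9 = -3.3
ŷ2 = (-1.7)·(-3) + (-1.8)·(-2) - 1.9 = 6.8
ŷ3 = (-1.7)·(5) + (-1.8)·(-2) - 1.9 = -6.8
errors² = [3.61, 1.69, 0.16, 3.61]
MSE = 9.0700/4 = 2.2675

2.2675


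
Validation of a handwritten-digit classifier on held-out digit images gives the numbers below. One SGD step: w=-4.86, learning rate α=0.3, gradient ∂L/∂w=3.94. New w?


w_new = w - α·∇
= -4.86 - 0.3·3.94
= -4.86 - 1.182
= -6.042

-6.042


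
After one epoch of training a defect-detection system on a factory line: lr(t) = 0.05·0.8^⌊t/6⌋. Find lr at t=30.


n_drops = ⌊30/6⌋ = 5
lr = 0.05·0.8^5 = 0.05·0.32768 = 0.016384

0.016384


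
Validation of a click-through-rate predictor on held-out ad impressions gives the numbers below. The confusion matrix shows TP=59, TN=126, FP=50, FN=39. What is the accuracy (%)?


Accuracy = (TP+TN)/(TP+TN+FP+FN)
= (59+126)/(274)
= 185/274 = 67.52%

67.52%


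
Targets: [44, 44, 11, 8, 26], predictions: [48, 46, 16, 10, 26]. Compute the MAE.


Absolute errors: |44-48|=4, |44-46|=2, |11-16|=5, |8-10|=2, |26-26|=0
Sum = 13
MAE = 13/5 = 13/5

13/5


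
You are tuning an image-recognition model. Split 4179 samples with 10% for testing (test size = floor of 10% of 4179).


Test = ⌊4179·10/100⌋ = 417
Train = 4179 - 417 = 3762

Train: 3762, Test: 417


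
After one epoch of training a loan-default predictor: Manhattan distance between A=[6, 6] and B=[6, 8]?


d = |6-6| + |6-8|
  = 0 + 2
  = 2

2


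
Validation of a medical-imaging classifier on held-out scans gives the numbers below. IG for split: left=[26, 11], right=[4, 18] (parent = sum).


Parent = [30, 29], H_parent = 0.9998
H_left = 0.878 (n=37), H_right = 0.684 (n=22)
H_children = (37/59)·0.878 + (22/59)·0.684 = 0.8057
IG = 0.9998 - 0.8057 = 0.1941

0.1941


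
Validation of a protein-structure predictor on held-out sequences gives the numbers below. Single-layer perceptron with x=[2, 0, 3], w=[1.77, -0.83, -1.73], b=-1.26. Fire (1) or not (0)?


z = (2)·(1.77) + (0)·(-0.83) + (3)·(-1.73) - 1.26
  = -2.91
step(z) = 0 (z<0)

0


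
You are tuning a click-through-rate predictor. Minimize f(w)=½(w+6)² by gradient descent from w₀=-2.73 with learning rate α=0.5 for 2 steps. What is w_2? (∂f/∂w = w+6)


step 1: grad = -2.73+6 = 3.27; w = -2.73 - 0.5·(3.27) = -4.365
step 2: grad = -4.365+6 = 1.635; w = -4.365 - 0.5·(1.635) = -5.1825

-5.1825


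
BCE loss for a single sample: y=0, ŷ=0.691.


BCE = -[y·ln(p) + (1-y)·ln(1-p)]
= -0 - 1·ln(1-0.691)
= -ln(0.309) = 1.1744

1.1744


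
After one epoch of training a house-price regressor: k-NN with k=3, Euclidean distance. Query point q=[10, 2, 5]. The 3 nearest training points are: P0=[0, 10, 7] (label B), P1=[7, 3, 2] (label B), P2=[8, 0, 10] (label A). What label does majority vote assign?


d(q,P0) = 12.9615  (label B)
d(q,P1) = 4.3589  (label B)
d(q,P2) = 5.7446  (label A)
Votes: A=1, B=2
Majority → B

B


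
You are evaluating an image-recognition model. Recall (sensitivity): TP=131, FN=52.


Recall = TP/(TP+FN)
= 131/(131+52)
= 131/183 = 71.58%

71.58%


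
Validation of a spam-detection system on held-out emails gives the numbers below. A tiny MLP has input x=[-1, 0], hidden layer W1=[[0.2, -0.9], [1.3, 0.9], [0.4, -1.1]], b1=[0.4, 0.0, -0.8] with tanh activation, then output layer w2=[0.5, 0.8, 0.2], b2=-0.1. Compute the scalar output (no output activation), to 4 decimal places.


z1[0] = (0.2)·(-1) + (-0.9)·(0) + 0.4 = 0.2
z1[1] = (1.3)·(-1) + (0.9)·(0) + 0.0 = -1.3
z1[2] = (0.4)·(-1) + (-1.1)·(0) - 0.8 = -1.2
h = tanh(z1) = [0.1974, -0.8617, -0.8337]
output = (0.5)·(0.1974) + (0.8)·(-0.8617) + (0.2)·(-0.8337) - 0.1 = -0.8574

-0.8574


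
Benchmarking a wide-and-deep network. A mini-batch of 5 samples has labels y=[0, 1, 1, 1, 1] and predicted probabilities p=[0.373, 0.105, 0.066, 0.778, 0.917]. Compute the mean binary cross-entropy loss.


L[0] = -ln(1-0.373) = -ln(0.627) = 0.4668
L[1] = -ln(0.105) = 2.2538
L[2] = -ln(0.066) = 2.7181
L[3] = -ln(0.778) = 0.251
L[4] = -ln(0.917) = 0.0866
mean = (0.4668 + 2.2538 + 2.7181 + 0.251 + 0.0866)/5 = 1.1553

1.1553


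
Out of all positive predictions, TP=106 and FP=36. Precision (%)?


Precision = TP/(TP+FP)
= 106/(106+36)
= 106/142 = 74.65%

74.65%


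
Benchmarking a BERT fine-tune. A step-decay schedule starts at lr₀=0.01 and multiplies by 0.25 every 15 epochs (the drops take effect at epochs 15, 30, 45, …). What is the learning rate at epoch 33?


n_drops = ⌊33/15⌋ = 2
lr = 0.01·0.25^2 = 0.01·0.0625 = 0.000625

0.000625


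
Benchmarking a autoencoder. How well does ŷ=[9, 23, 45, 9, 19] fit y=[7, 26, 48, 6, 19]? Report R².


ȳ = 21.2
SS_res = Σ(y-ŷ)² = 31
SS_tot = Σ(y-ȳ)² = 1178.8
R² = 1 - SS_res/SS_tot = 1 - 0.0263 = 0.9737

0.9737


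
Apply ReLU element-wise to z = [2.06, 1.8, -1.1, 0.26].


ReLU(2.06) = max(0, 2.06) = 2.06
ReLU(1.8) = max(0, 1.8) = 1.8
ReLU(-1.1) = max(0, -1.1) = 0.0
ReLU(0.26) = max(0, 0.26) = 0.26
result = [2.06, 1.8, 0.0, 0.26]

[2.06, 1.8, 0.0, 0.26]


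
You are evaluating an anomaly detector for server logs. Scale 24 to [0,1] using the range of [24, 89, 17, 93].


min=17, max=93
(24-17)/(93-17) = 7/76 = 0.0921

0.0921


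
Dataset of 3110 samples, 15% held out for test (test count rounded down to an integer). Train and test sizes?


Test = ⌊3110·15/100⌋ = 466
Train = 3110 - 466 = 2644

Train: 2644, Test: 466


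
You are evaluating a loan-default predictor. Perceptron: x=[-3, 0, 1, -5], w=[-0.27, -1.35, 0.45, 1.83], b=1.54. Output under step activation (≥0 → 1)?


z = (-3)·(-0.27) + (0)·(-1.35) + (1)·(0.45) + (-5)·(1.83) + 1.54
  = -6.35
step(z) = 0 (z<0)

0


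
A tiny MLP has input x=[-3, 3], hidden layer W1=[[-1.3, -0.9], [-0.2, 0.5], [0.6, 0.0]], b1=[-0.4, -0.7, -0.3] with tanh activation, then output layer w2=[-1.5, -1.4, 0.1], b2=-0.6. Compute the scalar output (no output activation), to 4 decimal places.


z1[0] = (-1.3)·(-3) + (-0.9)·(3) - 0.4 = 0.8
z1[1] = (-0.2)·(-3) + (0.5)·(3) - 0.7 = 1.4
z1[2] = (0.6)·(-3) + (0.0)·(3) - 0.3 = -2.1
h = tanh(z1) = [0.664, 0.8854, -0.9705]
output = (-1.5)·(0.664) + (-1.4)·(0.8854) + (0.1)·(-0.9705) - 0.6 = -2.9326

-2.9326


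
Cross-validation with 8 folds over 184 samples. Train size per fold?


Fold size = 184/8 = 23
Training per fold = 184 - 23 = 161

161


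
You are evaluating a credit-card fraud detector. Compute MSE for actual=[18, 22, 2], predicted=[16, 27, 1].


Squared errors: (18-16)²=4, (22-27)²=25, (2-1)²=1
Sum = 30
MSE = 30/3 = 10

10


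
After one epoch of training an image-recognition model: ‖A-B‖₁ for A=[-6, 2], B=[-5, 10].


d = |-6+ 5| + |2-10|
  = 1 + 8
  = 9

9


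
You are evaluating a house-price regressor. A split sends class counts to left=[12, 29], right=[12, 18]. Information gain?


Parent = [24, 47], H_parent = 0.9229
H_left = 0.8722 (n=41), H_right = 0.971 (n=30)
H_children = (41/71)·0.8722 + (30/71)·0.971 = 0.9139
IG = 0.9229 - 0.9139 = 0.009

0.009


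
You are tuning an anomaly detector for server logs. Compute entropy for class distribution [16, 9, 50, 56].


Probabilities: [16/131, 9/131, 50/131, 56/131] ≈ [0.1221, 0.0687, 0.3817, 0.4275]
H = -((16/131)·log₂(16/131) + (9/131)·log₂(9/131) + (50/131)·log₂(50/131) + (56/131)·log₂(56/131))
  = 1.6904 bits

1.6904 bits


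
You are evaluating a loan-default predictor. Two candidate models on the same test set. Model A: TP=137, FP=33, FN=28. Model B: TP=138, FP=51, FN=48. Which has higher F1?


Model A: P=137/170=0.8059, R=137/165=0.8303, F1=2PR/(P+R)=2TP/(2TP+FP+FN)=274/335=0.8179
Model B: P=138/189=0.7302, R=138/186=0.7419, F1=2PR/(P+R)=2TP/(2TP+FP+FN)=276/375=0.736
0.8179 > 0.736 → Model A

Model A


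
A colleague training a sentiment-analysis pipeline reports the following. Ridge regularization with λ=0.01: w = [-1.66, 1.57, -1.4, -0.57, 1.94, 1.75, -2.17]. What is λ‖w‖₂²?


‖w‖₂² = (-1.66)² + (1.57)² + (-1.4)² + (-0.57)² + (1.94)² + (1.75)² + (-2.17)²
     = 2.7556 + 2.4649 + 1.96 + 0.3249 + 3.7636 + 3.0625 + 4.7089
     = 19.0404
λ·‖w‖₂² = 0.01·19.0404 = 0.190404

0.190404


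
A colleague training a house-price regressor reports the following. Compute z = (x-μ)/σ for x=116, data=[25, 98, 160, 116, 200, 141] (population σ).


μ = 123.3333, σ = 54.6189
z = (116 - 123.3333)/54.6189 = -0.1343

-0.1343


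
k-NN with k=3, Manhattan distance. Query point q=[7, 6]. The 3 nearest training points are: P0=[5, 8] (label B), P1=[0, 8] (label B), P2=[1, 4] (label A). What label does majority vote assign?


d(q,P0) = 4  (label B)
d(q,P1) = 9  (label B)
d(q,P2) = 8  (label A)
Votes: A=1, B=2
Majority → B

B


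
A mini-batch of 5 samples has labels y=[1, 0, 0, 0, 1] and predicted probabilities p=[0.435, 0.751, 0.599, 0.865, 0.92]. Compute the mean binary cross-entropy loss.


L[0] = -ln(0.435) = 0.8324
L[1] = -ln(1-0.751) = -ln(0.249) = 1.3903
L[2] = -ln(1-0.599) = -ln(0.401) = 0.9138
L[3] = -ln(1-0.865) = -ln(0.135) = 2.0025
L[4] = -ln(0.92) = 0.0834
mean = (0.8324 + 1.3903 + 0.9138 + 2.0025 + 0.0834)/5 = 1.0445

1.0445


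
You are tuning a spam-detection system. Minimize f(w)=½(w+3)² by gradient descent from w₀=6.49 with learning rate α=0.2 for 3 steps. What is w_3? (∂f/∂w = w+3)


step 1: grad = 6.49+3 = 9.49; w = 6.49 - 0.2·(9.49) = 4.592
step 2: grad = 4.592+3 = 7.592; w = 4.592 - 0.2·(7.592) = 3.0736
step 3: grad = 3.0736+3 = 6.0736; w = 3.0736 - 0.2·(6.0736) = 1.85888

1.85888


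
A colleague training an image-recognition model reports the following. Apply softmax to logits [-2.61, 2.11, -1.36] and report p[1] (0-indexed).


Exponentials: e^-2.61=0.0735, e^2.11=8.2482, e^-1.36=0.2567
Sum = 8.5784
Softmax = [0.0086, 0.9615, 0.0299]
p[1] = 8.2482/8.5784 = 0.9615

0.9615


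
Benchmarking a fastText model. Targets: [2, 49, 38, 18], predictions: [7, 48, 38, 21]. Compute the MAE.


Absolute errors: |2-7|=5, |49-48|=1, |38-38|=0, |18-21|=3
Sum = 9
MAE = 9/4 = 9/4

9/4


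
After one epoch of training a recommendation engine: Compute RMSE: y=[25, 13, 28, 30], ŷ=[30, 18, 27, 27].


MSE = 60/4 = 15
RMSE = √(60/4) = 3.873

3.873


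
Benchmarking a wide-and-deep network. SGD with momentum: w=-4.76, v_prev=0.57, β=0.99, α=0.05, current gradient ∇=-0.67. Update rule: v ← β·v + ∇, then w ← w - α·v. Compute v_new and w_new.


v_new = 0.99·0.57 - 0.67 = 0.5643 - 0.67 = -0.1057
w_new = -4.76 - 0.05·-0.1057 = -4.76 + 0.005285 = -4.754715

v_new=-0.1057, w_new=-4.754715


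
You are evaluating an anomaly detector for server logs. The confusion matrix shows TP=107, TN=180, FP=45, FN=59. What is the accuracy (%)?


Accuracy = (TP+TN)/(TP+TN+FP+FN)
= (107+180)/(391)
= 287/391 = 73.4%

73.4%


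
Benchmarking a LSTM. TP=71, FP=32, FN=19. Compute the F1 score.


Precision = 71/103 = 0.6893
Recall = 71/90 = 0.7889
F1 = 2·P·R/(P+R) = 2·TP/(2·TP+FP+FN) = 142/(142+32+19) = 142/193 = 0.7358

0.7358


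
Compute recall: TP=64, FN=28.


Recall = TP/(TP+FN)
= 64/(64+28)
= 64/92 = 69.57%

69.57%


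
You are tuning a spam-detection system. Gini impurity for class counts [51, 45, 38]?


Probabilities: [51/134, 45/134, 38/134] ≈ [0.3806, 0.3358, 0.2836]
Σpᵢ² = (2601 + 2025 + 1444)/134² = 6070/17956
Gini = 1 - Σpᵢ² = 1 - 6070/17956 = 0.662

0.662


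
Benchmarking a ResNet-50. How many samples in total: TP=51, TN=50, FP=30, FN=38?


Total = TP + TN + FP + FN
= 51 + 50 + 30 + 38
= 169
(Predicted positive: 81, predicted negative: 88)

169


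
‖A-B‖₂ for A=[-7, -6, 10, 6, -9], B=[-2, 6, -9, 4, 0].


d = √((-7+ 2)² + (-6-6)² + (10+ 9)² + (6-4)² + (-9-0)²)
  = √(25 + 144 + 361 + 4 + 81)
  = √615 = 24.7992

24.7992


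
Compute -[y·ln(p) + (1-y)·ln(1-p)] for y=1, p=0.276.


BCE = -[y·ln(p) + (1-y)·ln(1-p)]
= -1·ln(0.276) - 0
= -ln(0.276) = 1.2874

1.2874


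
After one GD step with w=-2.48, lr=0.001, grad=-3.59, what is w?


w_new = w - α·∇
= -2.48 - 0.001·-3.59
= -2.48 + 0.00359
= -2.47641

-2.47641


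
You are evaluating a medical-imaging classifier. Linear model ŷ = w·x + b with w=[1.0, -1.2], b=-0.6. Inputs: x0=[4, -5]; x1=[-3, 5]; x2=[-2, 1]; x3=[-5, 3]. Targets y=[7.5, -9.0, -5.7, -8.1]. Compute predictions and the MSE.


ŷ0 = (1.0)·(4) + (-1.2)·(-5) - 0.6 = 9.4
ŷ1 = (1.0)·(-3) + (-1.2)·(5) - 0.6 = -9.6
ŷ2 = (1.0)·(-2) + (-1.2)·(1) - 0.6 = -3.8
ŷ3 = (1.0)·(-5) + (-1.2)·(3) - 0.6 = -9.2
errors² = [3.61, 0.36, 3.61, 1.21]
MSE = 8.7900/4 = 2.1975

2.1975


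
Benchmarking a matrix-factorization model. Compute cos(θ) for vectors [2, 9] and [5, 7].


A·B = 2·5 + 9·7 = 73
‖A‖ = √85 = 9.2195, ‖B‖ = √74 = 8.6023
cos = 73/(√85·√74) = 73/√6290 = 0.9204

0.9204


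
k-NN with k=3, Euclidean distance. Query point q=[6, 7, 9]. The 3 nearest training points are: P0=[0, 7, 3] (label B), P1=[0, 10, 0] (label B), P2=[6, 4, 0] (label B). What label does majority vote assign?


d(q,P0) = 8.4853  (label B)
d(q,P1) = 11.225  (label B)
d(q,P2) = 9.4868  (label B)
Votes: A=0, B=3
Majority → B

B


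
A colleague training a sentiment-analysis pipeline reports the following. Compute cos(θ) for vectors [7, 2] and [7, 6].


A·B = 7·7 + 2·6 = 61
‖A‖ = √53 = 7.2801, ‖B‖ = √85 = 9.2195
cos = 61/(√53·√85) = 61/√4505 = 0.9088

0.9088


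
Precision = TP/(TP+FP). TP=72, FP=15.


Precision = TP/(TP+FP)
= 72/(72+15)
= 72/87 = 82.76%

82.76%


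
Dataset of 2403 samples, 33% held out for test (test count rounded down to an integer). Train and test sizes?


Test = ⌊2403·33/100⌋ = 792
Train = 2403 - 792 = 1611

Train: 1611, Test: 792


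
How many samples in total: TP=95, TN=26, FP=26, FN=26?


Total = TP + TN + FP + FN
= 95 + 26 + 26 + 26
= 173
(Predicted positive: 121, predicted negative: 52)

173


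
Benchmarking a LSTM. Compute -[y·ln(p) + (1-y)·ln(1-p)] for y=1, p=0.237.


BCE = -[y·ln(p) + (1-y)·ln(1-p)]
= -1·ln(0.237) - 0
= -ln(0.237) = 1.4397

1.4397


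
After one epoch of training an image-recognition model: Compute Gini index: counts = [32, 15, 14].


Probabilities: [32/61, 15/61, 14/61] ≈ [0.5246, 0.2459, 0.2295]
Σpᵢ² = (1024 + 225 + 196)/61² = 1445/3721
Gini = 1 - Σpᵢ² = 1 - 1445/3721 = 0.6117

0.6117


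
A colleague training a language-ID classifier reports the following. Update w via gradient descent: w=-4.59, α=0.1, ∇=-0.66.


w_new = w - α·∇
= -4.59 - 0.1·-0.66
= -4.59 + 0.066
= -4.524

-4.524


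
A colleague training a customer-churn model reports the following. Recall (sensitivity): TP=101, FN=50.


Recall = TP/(TP+FN)
= 101/(101+50)
= 101/151 = 66.89%

66.89%


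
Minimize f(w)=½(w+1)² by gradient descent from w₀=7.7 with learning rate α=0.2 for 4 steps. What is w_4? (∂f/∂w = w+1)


step 1: grad = 7.7+1 = 8.7; w = 7.7 - 0.2·(8.7) = 5.96
step 2: grad = 5.96+1 = 6.96; w = 5.96 - 0.2·(6.96) = 4.568
step 3: grad = 4.568+1 = 5.568; w = 4.568 - 0.2·(5.568) = 3.4544
step 4: grad = 3.4544+1 = 4.4544; w = 3.4544 - 0.2·(4.4544) = 2.56352

2.56352


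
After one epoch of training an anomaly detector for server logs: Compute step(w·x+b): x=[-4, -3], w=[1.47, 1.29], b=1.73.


z = (-4)·(1.47) + (-3)·(1.29) + 1.73
  = -8.02
step(z) = 0 (z<0)

0


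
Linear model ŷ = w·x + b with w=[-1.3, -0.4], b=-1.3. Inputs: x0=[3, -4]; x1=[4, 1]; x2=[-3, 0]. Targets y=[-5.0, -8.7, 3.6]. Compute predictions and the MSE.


ŷ0 = (-1.3)·(3) + (-0.4)·(-4) - 1.3 = -3.6
ŷ1 = (-1.3)·(4) + (-0.4)·(1) - 1.3 = -6.9
ŷ2 = (-1.3)·(-3) + (-0.4)·(0) - 1.3 = 2.6
errors² = [1.96, 3.24, 1.0]
MSE = 6.2000/3 = 2.0667

2.0667


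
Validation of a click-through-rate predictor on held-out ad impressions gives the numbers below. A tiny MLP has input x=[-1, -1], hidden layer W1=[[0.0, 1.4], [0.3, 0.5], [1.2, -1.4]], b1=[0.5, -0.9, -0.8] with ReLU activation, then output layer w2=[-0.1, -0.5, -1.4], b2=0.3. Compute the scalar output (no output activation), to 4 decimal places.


z1[0] = (0.0)·(-1) + (1.4)·(-1) + 0.5 = -0.9
z1[1] = (0.3)·(-1) + (0.5)·(-1) - 0.9 = -1.7
z1[2] = (1.2)·(-1) + (-1.4)·(-1) - 0.8 = -0.6
h = ReLU(z1) = [0.0, 0.0, 0.0]
output = (-0.1)·(0.0) + (-0.5)·(0.0) + (-1.4)·(0.0) + 0.3 = 0.3

0.3


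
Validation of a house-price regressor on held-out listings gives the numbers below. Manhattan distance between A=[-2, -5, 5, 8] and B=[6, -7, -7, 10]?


d = |-2-6| + |-5+ 7| + |5+ 7| + |8-10|
  = 8 + 2 + 12 + 2
  = 24

24


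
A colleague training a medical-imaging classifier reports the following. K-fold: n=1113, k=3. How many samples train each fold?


Fold size = 1113/3 = 371
Training per fold = 1113 - 371 = 742

742


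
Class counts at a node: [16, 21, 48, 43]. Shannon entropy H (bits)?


Probabilities: [16/128, 21/128, 48/128, 43/128] ≈ [0.125, 0.1641, 0.375, 0.3359]
H = -((16/128)·log₂(16/128) + (21/128)·log₂(21/128) + (48/128)·log₂(48/128) + (43/128)·log₂(43/128))
  = 1.8621 bits

1.8621 bits


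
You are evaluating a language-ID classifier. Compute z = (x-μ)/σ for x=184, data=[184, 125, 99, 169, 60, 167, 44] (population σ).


μ = 121.1429, σ = 51.4627
z = (184 - 121.1429)/51.4627 = 1.2214

1.2214


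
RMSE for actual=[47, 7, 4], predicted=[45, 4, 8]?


MSE = 29/3 = 9.6667
RMSE = √(29/3) = 3.1091

3.1091


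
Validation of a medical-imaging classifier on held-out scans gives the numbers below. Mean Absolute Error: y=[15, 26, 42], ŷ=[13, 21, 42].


Absolute errors: |15-13|=2, |26-21|=5, |42-42|=0
Sum = 7
MAE = 7/3 = 7/3

7/3


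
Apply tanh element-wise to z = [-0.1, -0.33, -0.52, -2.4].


tanh(-0.1) = -0.0997
tanh(-0.33) = -0.3185
tanh(-0.52) = -0.4777
tanh(-2.4) = -0.9837
result = [-0.0997, -0.3185, -0.4777, -0.9837]

[-0.0997, -0.3185, -0.4777, -0.9837]


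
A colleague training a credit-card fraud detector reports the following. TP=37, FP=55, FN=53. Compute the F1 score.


Precision = 37/92 = 0.4022
Recall = 37/90 = 0.4111
F1 = 2·P·R/(P+R) = 2·TP/(2·TP+FP+FN) = 74/(74+55+53) = 74/182 = 0.4066

0.4066


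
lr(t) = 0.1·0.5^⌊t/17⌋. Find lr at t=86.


n_drops = ⌊86/17⌋ = 5
lr = 0.1·0.5^5 = 0.1·0.03125 = 0.003125

0.003125


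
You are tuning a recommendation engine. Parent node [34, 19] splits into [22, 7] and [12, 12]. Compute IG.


Parent = [34, 19], H_parent = 0.9414
H_left = 0.7973 (n=29), H_right = 1 (n=24)
H_children = (29/53)·0.7973 + (24/53)·1 = 0.8891
IG = 0.9414 - 0.8891 = 0.0523

0.0523


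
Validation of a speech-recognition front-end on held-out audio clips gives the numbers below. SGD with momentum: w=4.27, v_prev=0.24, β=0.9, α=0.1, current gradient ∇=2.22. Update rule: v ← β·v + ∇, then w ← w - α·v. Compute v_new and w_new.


v_new = 0.9·0.24 + 2.22 = 0.216 + 2.22 = 2.436
w_new = 4.27 - 0.1·2.436 = 4.27 - 0.2436 = 4.0264

v_new=2.436, w_new=4.0264


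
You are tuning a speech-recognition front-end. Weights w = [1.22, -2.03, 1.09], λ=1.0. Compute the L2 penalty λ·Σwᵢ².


‖w‖₂² = (1.22)² + (-2.03)² + (1.09)²
     = 1.4884 + 4.1209 + 1.1881
     = 6.7974
λ·‖w‖₂² = 1.0·6.7974 = 6.7974

6.7974


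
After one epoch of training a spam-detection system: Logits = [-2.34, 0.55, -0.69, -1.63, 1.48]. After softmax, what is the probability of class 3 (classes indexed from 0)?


Exponentials: e^-2.34=0.0963, e^0.55=1.7333, e^-0.69=0.5016, e^-1.63=0.1959, e^1.48=4.3929
Sum = 6.92
Softmax = [0.0139, 0.2505, 0.0725, 0.0283, 0.6348]
p[3] = 0.1959/6.92 = 0.0283

0.0283


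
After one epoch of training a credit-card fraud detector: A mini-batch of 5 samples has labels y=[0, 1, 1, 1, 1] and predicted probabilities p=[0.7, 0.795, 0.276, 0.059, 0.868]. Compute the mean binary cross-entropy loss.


L[0] = -ln(1-0.7) = -ln(0.3) = 1.204
L[1] = -ln(0.795) = 0.2294
L[2] = -ln(0.276) = 1.2874
L[3] = -ln(0.059) = 2.8302
L[4] = -ln(0.868) = 0.1416
mean = (1.204 + 0.2294 + 1.2874 + 2.8302 + 0.1416)/5 = 1.1385

1.1385


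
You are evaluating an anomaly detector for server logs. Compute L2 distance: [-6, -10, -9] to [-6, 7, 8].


d = √((-6+ 6)² + (-10-7)² + (-9-8)²)
  = √(0 + 289 + 289)
  = √578 = 24.0416

24.0416


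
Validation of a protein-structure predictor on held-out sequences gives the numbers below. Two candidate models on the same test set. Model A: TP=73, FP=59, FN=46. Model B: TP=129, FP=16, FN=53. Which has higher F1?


Model A: P=73/132=0.553, R=73/119=0.6134, F1=2PR/(P+R)=2TP/(2TP+FP+FN)=146/251=0.5817
Model B: P=129/145=0.8897, R=129/182=0.7088, F1=2PR/(P+R)=2TP/(2TP+FP+FN)=258/327=0.789
0.5817 < 0.789 → Model B

Model B
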